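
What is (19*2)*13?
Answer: 494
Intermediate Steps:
(19*2)*13 = 38*13 = 494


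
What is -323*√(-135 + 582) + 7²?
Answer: 49 - 323*√447 ≈ -6780.0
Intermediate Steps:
-323*√(-135 + 582) + 7² = -323*√447 + 49 = 49 - 323*√447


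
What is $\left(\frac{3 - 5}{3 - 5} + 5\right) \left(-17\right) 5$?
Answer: $-510$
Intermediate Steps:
$\left(\frac{3 - 5}{3 - 5} + 5\right) \left(-17\right) 5 = \left(- \frac{2}{-2} + 5\right) \left(-17\right) 5 = \left(\left(-2\right) \left(- \frac{1}{2}\right) + 5\right) \left(-17\right) 5 = \left(1 + 5\right) \left(-17\right) 5 = 6 \left(-17\right) 5 = \left(-102\right) 5 = -510$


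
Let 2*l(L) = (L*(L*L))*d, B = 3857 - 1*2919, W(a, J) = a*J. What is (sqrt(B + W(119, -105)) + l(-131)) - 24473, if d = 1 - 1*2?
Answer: 2199145/2 + I*sqrt(11557) ≈ 1.0996e+6 + 107.5*I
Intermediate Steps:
d = -1 (d = 1 - 2 = -1)
W(a, J) = J*a
B = 938 (B = 3857 - 2919 = 938)
l(L) = -L**3/2 (l(L) = ((L*(L*L))*(-1))/2 = ((L*L**2)*(-1))/2 = (L**3*(-1))/2 = (-L**3)/2 = -L**3/2)
(sqrt(B + W(119, -105)) + l(-131)) - 24473 = (sqrt(938 - 105*119) - 1/2*(-131)**3) - 24473 = (sqrt(938 - 12495) - 1/2*(-2248091)) - 24473 = (sqrt(-11557) + 2248091/2) - 24473 = (I*sqrt(11557) + 2248091/2) - 24473 = (2248091/2 + I*sqrt(11557)) - 24473 = 2199145/2 + I*sqrt(11557)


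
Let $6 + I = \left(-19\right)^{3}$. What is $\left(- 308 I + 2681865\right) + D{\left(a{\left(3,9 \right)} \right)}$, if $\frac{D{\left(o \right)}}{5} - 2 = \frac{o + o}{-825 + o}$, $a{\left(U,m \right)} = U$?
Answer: $\frac{657092410}{137} \approx 4.7963 \cdot 10^{6}$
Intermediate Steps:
$I = -6865$ ($I = -6 + \left(-19\right)^{3} = -6 - 6859 = -6865$)
$D{\left(o \right)} = 10 + \frac{10 o}{-825 + o}$ ($D{\left(o \right)} = 10 + 5 \frac{o + o}{-825 + o} = 10 + 5 \frac{2 o}{-825 + o} = 10 + \frac{10 o}{-825 + o}$)
$\left(- 308 I + 2681865\right) + D{\left(a{\left(3,9 \right)} \right)} = \left(\left(-308\right) \left(-6865\right) + 2681865\right) + \frac{10 \left(-825 + 2 \cdot 3\right)}{-825 + 3} = \left(2114420 + 2681865\right) + \frac{10 \left(-825 + 6\right)}{-822} = 4796285 + 10 \left(- \frac{1}{822}\right) \left(-819\right) = 4796285 + \frac{1365}{137} = \frac{657092410}{137}$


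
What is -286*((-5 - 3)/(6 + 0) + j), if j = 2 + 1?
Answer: -1430/3 ≈ -476.67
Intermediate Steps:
j = 3
-286*((-5 - 3)/(6 + 0) + j) = -286*((-5 - 3)/(6 + 0) + 3) = -286*(-8/6 + 3) = -286*(-8*1/6 + 3) = -286*(-4/3 + 3) = -286*5/3 = -143*10/3 = -1430/3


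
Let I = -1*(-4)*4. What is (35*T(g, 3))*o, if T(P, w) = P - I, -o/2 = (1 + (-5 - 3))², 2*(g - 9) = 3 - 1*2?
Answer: 22295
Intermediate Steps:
g = 19/2 (g = 9 + (3 - 1*2)/2 = 9 + (3 - 2)/2 = 9 + (½)*1 = 9 + ½ = 19/2 ≈ 9.5000)
I = 16 (I = 4*4 = 16)
o = -98 (o = -2*(1 + (-5 - 3))² = -2*(1 - 8)² = -2*(-7)² = -2*49 = -98)
T(P, w) = -16 + P (T(P, w) = P - 1*16 = P - 16 = -16 + P)
(35*T(g, 3))*o = (35*(-16 + 19/2))*(-98) = (35*(-13/2))*(-98) = -455/2*(-98) = 22295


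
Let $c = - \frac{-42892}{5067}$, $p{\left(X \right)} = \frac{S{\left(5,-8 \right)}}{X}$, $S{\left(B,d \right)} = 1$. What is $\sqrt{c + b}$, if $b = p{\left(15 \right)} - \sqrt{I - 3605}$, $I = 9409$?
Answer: $\frac{\sqrt{608459435 - 142636050 \sqrt{1451}}}{8445} \approx 8.2251 i$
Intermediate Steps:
$p{\left(X \right)} = \frac{1}{X}$ ($p{\left(X \right)} = 1 \frac{1}{X} = \frac{1}{X}$)
$c = \frac{42892}{5067}$ ($c = - \frac{-42892}{5067} = \left(-1\right) \left(- \frac{42892}{5067}\right) = \frac{42892}{5067} \approx 8.465$)
$b = \frac{1}{15} - 2 \sqrt{1451}$ ($b = \frac{1}{15} - \sqrt{9409 - 3605} = \frac{1}{15} - \sqrt{5804} = \frac{1}{15} - 2 \sqrt{1451} \approx -76.117$)
$\sqrt{c + b} = \sqrt{\frac{42892}{5067} + \left(\frac{1}{15} - 2 \sqrt{1451}\right)} = \sqrt{\frac{216149}{25335} - 2 \sqrt{1451}}$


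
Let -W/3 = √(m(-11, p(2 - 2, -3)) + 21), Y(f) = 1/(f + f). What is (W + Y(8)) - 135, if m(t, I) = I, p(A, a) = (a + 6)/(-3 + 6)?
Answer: -2159/16 - 3*√22 ≈ -149.01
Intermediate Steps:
p(A, a) = 2 + a/3 (p(A, a) = (6 + a)/3 = (6 + a)*(⅓) = 2 + a/3)
Y(f) = 1/(2*f)
W = -3*√22 (W = -3*√((2 + (⅓)*(-3)) + 21) = -3*√((2 - 1) + 21) = -3*√(1 + 21) = -3*√22 ≈ -14.071)
(W + Y(8)) - 135 = (-3*√22 + (½)/8) - 135 = (-3*√22 + (½)*(⅛)) - 135 = (-3*√22 + 1/16) - 135 = (1/16 - 3*√22) - 135 = -2159/16 - 3*√22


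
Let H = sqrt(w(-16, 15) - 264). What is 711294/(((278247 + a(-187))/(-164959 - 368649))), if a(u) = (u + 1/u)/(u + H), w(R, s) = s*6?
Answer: -129785318310565172483480208/95145035606360821423 + 2482039656815141280*I*sqrt(174)/95145035606360821423 ≈ -1.3641e+6 + 0.34411*I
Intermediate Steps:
w(R, s) = 6*s
H = I*sqrt(174) (H = sqrt(6*15 - 264) = sqrt(90 - 264) = sqrt(-174) = I*sqrt(174) ≈ 13.191*I)
a(u) = (u + 1/u)/(u + I*sqrt(174))
711294/(((278247 + a(-187))/(-164959 - 368649))) = 711294/(((278247 + (1 + (-187)**2)/((-187)*(-187 + I*sqrt(174))))/(-164959 - 368649))) = 711294/(((278247 - (1 + 34969)/(187*(-187 + I*sqrt(174))))/(-533608))) = 711294/(((278247 - 1/187*34970/(-187 + I*sqrt(174)))*(-1/533608))) = 711294/(((278247 - 34970/(187*(-187 + I*sqrt(174))))*(-1/533608))) = 711294/(-278247/533608 + 17485/(49892348*(-187 + I*sqrt(174))))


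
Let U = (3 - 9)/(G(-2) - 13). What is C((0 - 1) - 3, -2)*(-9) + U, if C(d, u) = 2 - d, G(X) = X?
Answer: -268/5 ≈ -53.600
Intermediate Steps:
U = ⅖ (U = (3 - 9)/(-2 - 13) = -6/(-15) = -6*(-1/15) = ⅖ ≈ 0.40000)
C((0 - 1) - 3, -2)*(-9) + U = (2 - ((0 - 1) - 3))*(-9) + ⅖ = (2 - (-1 - 3))*(-9) + ⅖ = (2 - 1*(-4))*(-9) + ⅖ = (2 + 4)*(-9) + ⅖ = 6*(-9) + ⅖ = -54 + ⅖ = -268/5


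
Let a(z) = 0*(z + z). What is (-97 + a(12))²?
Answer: 9409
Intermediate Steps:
a(z) = 0 (a(z) = 0*(2*z) = 0)
(-97 + a(12))² = (-97 + 0)² = (-97)² = 9409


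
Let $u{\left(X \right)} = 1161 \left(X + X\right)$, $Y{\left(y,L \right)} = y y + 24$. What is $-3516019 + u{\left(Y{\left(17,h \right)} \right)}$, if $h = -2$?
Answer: $-2789233$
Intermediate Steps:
$Y{\left(y,L \right)} = 24 + y^{2}$ ($Y{\left(y,L \right)} = y^{2} + 24 = 24 + y^{2}$)
$u{\left(X \right)} = 2322 X$ ($u{\left(X \right)} = 1161 \cdot 2 X = 2322 X$)
$-3516019 + u{\left(Y{\left(17,h \right)} \right)} = -3516019 + 2322 \left(24 + 17^{2}\right) = -3516019 + 2322 \left(24 + 289\right) = -3516019 + 2322 \cdot 313 = -3516019 + 726786 = -2789233$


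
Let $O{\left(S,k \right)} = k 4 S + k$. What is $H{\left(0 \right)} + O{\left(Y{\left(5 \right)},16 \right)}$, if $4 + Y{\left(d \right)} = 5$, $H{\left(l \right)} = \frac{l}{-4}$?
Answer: $80$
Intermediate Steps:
$H{\left(l \right)} = - \frac{l}{4}$ ($H{\left(l \right)} = l \left(- \frac{1}{4}\right) = - \frac{l}{4}$)
$Y{\left(d \right)} = 1$ ($Y{\left(d \right)} = -4 + 5 = 1$)
$O{\left(S,k \right)} = k + 4 S k$ ($O{\left(S,k \right)} = 4 k S + k = 4 S k + k = k + 4 S k$)
$H{\left(0 \right)} + O{\left(Y{\left(5 \right)},16 \right)} = \left(- \frac{1}{4}\right) 0 + 16 \left(1 + 4 \cdot 1\right) = 0 + 16 \left(1 + 4\right) = 0 + 16 \cdot 5 = 0 + 80 = 80$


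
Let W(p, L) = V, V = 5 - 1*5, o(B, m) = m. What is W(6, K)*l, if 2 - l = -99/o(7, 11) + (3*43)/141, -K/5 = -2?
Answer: 0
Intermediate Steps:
K = 10 (K = -5*(-2) = 10)
V = 0 (V = 5 - 5 = 0)
W(p, L) = 0
l = 474/47 (l = 2 - (-99/11 + (3*43)/141) = 2 - (-99*1/11 + 129*(1/141)) = 2 - (-9 + 43/47) = 2 - 1*(-380/47) = 2 + 380/47 = 474/47 ≈ 10.085)
W(6, K)*l = 0*(474/47) = 0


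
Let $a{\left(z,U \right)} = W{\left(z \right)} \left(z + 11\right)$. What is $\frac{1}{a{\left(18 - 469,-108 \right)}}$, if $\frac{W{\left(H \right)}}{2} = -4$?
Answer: $\frac{1}{3520} \approx 0.00028409$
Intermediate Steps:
$W{\left(H \right)} = -8$ ($W{\left(H \right)} = 2 \left(-4\right) = -8$)
$a{\left(z,U \right)} = -88 - 8 z$ ($a{\left(z,U \right)} = - 8 \left(z + 11\right) = - 8 \left(11 + z\right) = -88 - 8 z$)
$\frac{1}{a{\left(18 - 469,-108 \right)}} = \frac{1}{-88 - 8 \left(18 - 469\right)} = \frac{1}{-88 - -3608} = \frac{1}{-88 + 3608} = \frac{1}{3520}$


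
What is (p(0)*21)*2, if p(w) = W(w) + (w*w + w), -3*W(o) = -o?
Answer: 0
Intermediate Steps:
W(o) = o/3 (W(o) = -(-1)*o/3 = o/3)
p(w) = w² + 4*w/3 (p(w) = w/3 + (w*w + w) = w/3 + (w² + w) = w/3 + (w + w²) = w² + 4*w/3)
(p(0)*21)*2 = (((⅓)*0*(4 + 3*0))*21)*2 = (((⅓)*0*(4 + 0))*21)*2 = (((⅓)*0*4)*21)*2 = (0*21)*2 = 0*2 = 0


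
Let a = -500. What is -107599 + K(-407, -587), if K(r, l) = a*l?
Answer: 185901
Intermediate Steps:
K(r, l) = -500*l
-107599 + K(-407, -587) = -107599 - 500*(-587) = -107599 + 293500 = 185901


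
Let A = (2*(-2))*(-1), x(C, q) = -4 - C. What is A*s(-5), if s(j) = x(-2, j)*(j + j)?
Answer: 80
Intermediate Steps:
s(j) = -4*j (s(j) = (-4 - 1*(-2))*(j + j) = (-4 + 2)*(2*j) = -4*j)
A = 4 (A = -4*(-1) = 4)
A*s(-5) = 4*(-4*(-5)) = 4*20 = 80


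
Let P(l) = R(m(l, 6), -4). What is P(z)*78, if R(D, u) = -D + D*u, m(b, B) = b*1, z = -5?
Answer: 1950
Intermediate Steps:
m(b, B) = b
P(l) = -5*l (P(l) = l*(-1 - 4) = l*(-5) = -5*l)
P(z)*78 = -5*(-5)*78 = 25*78 = 1950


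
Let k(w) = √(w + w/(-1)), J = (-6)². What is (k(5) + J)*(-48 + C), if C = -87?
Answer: -4860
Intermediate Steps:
J = 36
k(w) = 0 (k(w) = √(w + w*(-1)) = √(w - w) = √0 = 0)
(k(5) + J)*(-48 + C) = (0 + 36)*(-48 - 87) = 36*(-135) = -4860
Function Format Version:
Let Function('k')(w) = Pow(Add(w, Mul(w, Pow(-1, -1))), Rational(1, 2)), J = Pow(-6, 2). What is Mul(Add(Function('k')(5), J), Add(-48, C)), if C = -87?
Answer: -4860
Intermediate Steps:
J = 36
Function('k')(w) = 0 (Function('k')(w) = Pow(Add(w, Mul(w, -1)), Rational(1, 2)) = Pow(Add(w, Mul(-1, w)), Rational(1, 2)) = Pow(0, Rational(1, 2)) = 0)
Mul(Add(Function('k')(5), J), Add(-48, C)) = Mul(Add(0, 36), Add(-48, -87)) = Mul(36, -135) = -4860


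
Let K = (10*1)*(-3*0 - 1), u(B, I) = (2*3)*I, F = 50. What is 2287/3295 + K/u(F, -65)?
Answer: 92488/128505 ≈ 0.71972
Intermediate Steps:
u(B, I) = 6*I
K = -10 (K = 10*(0 - 1) = 10*(-1) = -10)
2287/3295 + K/u(F, -65) = 2287/3295 - 10/(6*(-65)) = 2287*(1/3295) - 10/(-390) = 2287/3295 - 10*(-1/390) = 2287/3295 + 1/39 = 92488/128505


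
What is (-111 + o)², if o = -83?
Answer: 37636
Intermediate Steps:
(-111 + o)² = (-111 - 83)² = (-194)² = 37636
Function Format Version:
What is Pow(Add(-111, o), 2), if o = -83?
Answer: 37636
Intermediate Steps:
Pow(Add(-111, o), 2) = Pow(Add(-111, -83), 2) = Pow(-194, 2) = 37636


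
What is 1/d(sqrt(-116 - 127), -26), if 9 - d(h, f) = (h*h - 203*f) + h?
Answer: I/(-5026*I + 9*sqrt(3)) ≈ -0.00019896 + 6.171e-7*I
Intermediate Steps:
d(h, f) = 9 - h - h**2 + 203*f (d(h, f) = 9 - ((h*h - 203*f) + h) = 9 - ((h**2 - 203*f) + h) = 9 - (h + h**2 - 203*f) = 9 + (-h - h**2 + 203*f) = 9 - h - h**2 + 203*f)
1/d(sqrt(-116 - 127), -26) = 1/(9 - sqrt(-116 - 127) - (sqrt(-116 - 127))**2 + 203*(-26)) = 1/(9 - sqrt(-243) - (sqrt(-243))**2 - 5278) = 1/(9 - 9*I*sqrt(3) - (9*I*sqrt(3))**2 - 5278) = 1/(9 - 9*I*sqrt(3) - 1*(-243) - 5278) = 1/(9 - 9*I*sqrt(3) + 243 - 5278) = 1/(-5026 - 9*I*sqrt(3))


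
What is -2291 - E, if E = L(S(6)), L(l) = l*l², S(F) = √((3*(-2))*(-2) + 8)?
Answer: -2291 - 40*√5 ≈ -2380.4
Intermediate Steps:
S(F) = 2*√5 (S(F) = √(-6*(-2) + 8) = √(12 + 8) = √20 = 2*√5)
L(l) = l³
E = 40*√5 (E = (2*√5)³ = 40*√5 ≈ 89.443)
-2291 - E = -2291 - 40*√5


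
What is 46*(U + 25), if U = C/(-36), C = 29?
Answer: 20033/18 ≈ 1112.9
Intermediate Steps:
U = -29/36 (U = 29/(-36) = 29*(-1/36) = -29/36 ≈ -0.80556)
46*(U + 25) = 46*(-29/36 + 25) = 46*(871/36) = 20033/18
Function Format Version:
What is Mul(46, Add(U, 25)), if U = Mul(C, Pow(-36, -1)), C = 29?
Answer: Rational(20033, 18) ≈ 1112.9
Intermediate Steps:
U = Rational(-29, 36) (U = Mul(29, Pow(-36, -1)) = Mul(29, Rational(-1, 36)) = Rational(-29, 36) ≈ -0.80556)
Mul(46, Add(U, 25)) = Mul(46, Add(Rational(-29, 36), 25)) = Mul(46, Rational(871, 36)) = Rational(20033, 18)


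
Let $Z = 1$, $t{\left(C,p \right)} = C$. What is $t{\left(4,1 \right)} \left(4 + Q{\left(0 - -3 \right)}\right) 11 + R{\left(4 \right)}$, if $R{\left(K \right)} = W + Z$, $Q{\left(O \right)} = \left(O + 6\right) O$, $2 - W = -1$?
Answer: $1368$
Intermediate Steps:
$W = 3$ ($W = 2 - -1 = 2 + 1 = 3$)
$Q{\left(O \right)} = O \left(6 + O\right)$ ($Q{\left(O \right)} = \left(6 + O\right) O = O \left(6 + O\right)$)
$R{\left(K \right)} = 4$ ($R{\left(K \right)} = 3 + 1 = 4$)
$t{\left(4,1 \right)} \left(4 + Q{\left(0 - -3 \right)}\right) 11 + R{\left(4 \right)} = 4 \left(4 + \left(0 - -3\right) \left(6 + \left(0 - -3\right)\right)\right) 11 + 4 = 4 \left(4 + \left(0 + 3\right) \left(6 + \left(0 + 3\right)\right)\right) 11 + 4 = 4 \left(4 + 3 \left(6 + 3\right)\right) 11 + 4 = 4 \left(4 + 3 \cdot 9\right) 11 + 4 = 4 \left(4 + 27\right) 11 + 4 = 4 \cdot 31 \cdot 11 + 4 = 124 \cdot 11 + 4 = 1364 + 4 = 1368$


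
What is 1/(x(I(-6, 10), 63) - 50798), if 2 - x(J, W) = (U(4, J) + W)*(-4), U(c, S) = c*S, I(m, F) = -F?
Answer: -1/50704 ≈ -1.9722e-5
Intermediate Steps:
U(c, S) = S*c
x(J, W) = 2 + 4*W + 16*J (x(J, W) = 2 - (J*4 + W)*(-4) = 2 - (4*J + W)*(-4) = 2 - (W + 4*J)*(-4) = 2 - (-16*J - 4*W) = 2 + (4*W + 16*J) = 2 + 4*W + 16*J)
1/(x(I(-6, 10), 63) - 50798) = 1/((2 + 4*63 + 16*(-1*10)) - 50798) = 1/((2 + 252 + 16*(-10)) - 50798) = 1/((2 + 252 - 160) - 50798) = 1/(94 - 50798) = 1/(-50704) = -1/50704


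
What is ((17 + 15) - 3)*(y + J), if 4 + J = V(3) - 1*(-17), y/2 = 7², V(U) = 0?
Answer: 3219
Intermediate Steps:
y = 98 (y = 2*7² = 2*49 = 98)
J = 13 (J = -4 + (0 - 1*(-17)) = -4 + (0 + 17) = -4 + 17 = 13)
((17 + 15) - 3)*(y + J) = ((17 + 15) - 3)*(98 + 13) = (32 - 3)*111 = 29*111 = 3219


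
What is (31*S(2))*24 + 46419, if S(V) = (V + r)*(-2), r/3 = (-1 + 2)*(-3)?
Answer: 56835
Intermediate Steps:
r = -9 (r = 3*((-1 + 2)*(-3)) = 3*(1*(-3)) = 3*(-3) = -9)
S(V) = 18 - 2*V (S(V) = (V - 9)*(-2) = (-9 + V)*(-2) = 18 - 2*V)
(31*S(2))*24 + 46419 = (31*(18 - 2*2))*24 + 46419 = (31*(18 - 4))*24 + 46419 = (31*14)*24 + 46419 = 434*24 + 46419 = 10416 + 46419 = 56835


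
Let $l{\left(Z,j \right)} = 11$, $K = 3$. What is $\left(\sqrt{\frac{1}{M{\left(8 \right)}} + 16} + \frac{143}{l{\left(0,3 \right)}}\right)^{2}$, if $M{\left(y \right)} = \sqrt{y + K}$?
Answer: $\frac{\left(143 + \sqrt{11} \sqrt{176 + \sqrt{11}}\right)^{2}}{121} \approx 290.28$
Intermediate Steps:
$M{\left(y \right)} = \sqrt{3 + y}$ ($M{\left(y \right)} = \sqrt{y + 3} = \sqrt{3 + y}$)
$\left(\sqrt{\frac{1}{M{\left(8 \right)}} + 16} + \frac{143}{l{\left(0,3 \right)}}\right)^{2} = \left(\sqrt{\frac{1}{\sqrt{3 + 8}} + 16} + \frac{143}{11}\right)^{2} = \left(\sqrt{\frac{1}{\sqrt{11}} + 16} + 143 \cdot \frac{1}{11}\right)^{2} = \left(\sqrt{\frac{\sqrt{11}}{11} + 16} + 13\right)^{2} = \left(\sqrt{16 + \frac{\sqrt{11}}{11}} + 13\right)^{2} = \left(13 + \sqrt{16 + \frac{\sqrt{11}}{11}}\right)^{2}$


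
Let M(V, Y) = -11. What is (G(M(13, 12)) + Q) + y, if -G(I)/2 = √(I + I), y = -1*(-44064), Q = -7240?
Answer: 36824 - 2*I*√22 ≈ 36824.0 - 9.3808*I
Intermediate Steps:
y = 44064
G(I) = -2*√2*√I (G(I) = -2*√(I + I) = -2*√2*√I)
(G(M(13, 12)) + Q) + y = (-2*√2*√(-11) - 7240) + 44064 = (-2*√2*I*√11 - 7240) + 44064 = (-2*I*√22 - 7240) + 44064 = (-7240 - 2*I*√22) + 44064 = 36824 - 2*I*√22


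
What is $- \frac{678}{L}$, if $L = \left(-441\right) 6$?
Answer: $\frac{113}{441} \approx 0.25624$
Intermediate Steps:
$L = -2646$
$- \frac{678}{L} = - \frac{678}{-2646} = \left(-678\right) \left(- \frac{1}{2646}\right) = \frac{113}{441}$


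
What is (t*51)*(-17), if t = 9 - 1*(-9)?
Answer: -15606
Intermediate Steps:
t = 18 (t = 9 + 9 = 18)
(t*51)*(-17) = (18*51)*(-17) = 918*(-17) = -15606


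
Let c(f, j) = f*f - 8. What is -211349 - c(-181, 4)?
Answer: -244102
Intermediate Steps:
c(f, j) = -8 + f² (c(f, j) = f² - 8 = -8 + f²)
-211349 - c(-181, 4) = -211349 - (-8 + (-181)²) = -211349 - (-8 + 32761) = -211349 - 1*32753 = -211349 - 32753 = -244102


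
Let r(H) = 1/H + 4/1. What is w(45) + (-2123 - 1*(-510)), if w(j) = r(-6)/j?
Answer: -435487/270 ≈ -1612.9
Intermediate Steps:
r(H) = 4 + 1/H (r(H) = 1/H + 4*1 = 1/H + 4 = 4 + 1/H)
w(j) = 23/(6*j) (w(j) = (4 + 1/(-6))/j = (4 - 1/6)/j = 23/(6*j))
w(45) + (-2123 - 1*(-510)) = (23/6)/45 + (-2123 - 1*(-510)) = (23/6)*(1/45) + (-2123 + 510) = 23/270 - 1613 = -435487/270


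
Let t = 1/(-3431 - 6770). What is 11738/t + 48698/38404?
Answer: -2299234743927/19202 ≈ -1.1974e+8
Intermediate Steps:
t = -1/10201 (t = 1/(-10201) = -1/10201 ≈ -9.8030e-5)
11738/t + 48698/38404 = 11738/(-1/10201) + 48698/38404 = 11738*(-10201) + 48698*(1/38404) = -119739338 + 24349/19202 = -2299234743927/19202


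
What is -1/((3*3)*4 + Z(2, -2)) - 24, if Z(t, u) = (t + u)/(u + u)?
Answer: -865/36 ≈ -24.028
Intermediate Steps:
Z(t, u) = (t + u)/(2*u) (Z(t, u) = (t + u)/((2*u)) = (t + u)*(1/(2*u)) = (t + u)/(2*u))
-1/((3*3)*4 + Z(2, -2)) - 24 = -1/((3*3)*4 + (½)*(2 - 2)/(-2)) - 24 = -1/(9*4 + (½)*(-½)*0) - 24 = -1/(36 + 0) - 24 = -1/36 - 24 = -865/36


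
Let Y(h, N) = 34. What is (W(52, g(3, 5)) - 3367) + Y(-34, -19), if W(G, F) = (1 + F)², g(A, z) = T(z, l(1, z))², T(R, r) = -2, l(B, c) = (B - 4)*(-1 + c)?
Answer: -3308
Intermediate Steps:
l(B, c) = (-1 + c)*(-4 + B) (l(B, c) = (-4 + B)*(-1 + c) = (-1 + c)*(-4 + B))
g(A, z) = 4 (g(A, z) = (-2)² = 4)
(W(52, g(3, 5)) - 3367) + Y(-34, -19) = ((1 + 4)² - 3367) + 34 = (5² - 3367) + 34 = (25 - 3367) + 34 = -3342 + 34 = -3308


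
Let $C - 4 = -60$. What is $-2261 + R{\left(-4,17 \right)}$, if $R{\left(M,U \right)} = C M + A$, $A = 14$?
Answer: $-2023$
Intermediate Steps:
$C = -56$ ($C = 4 - 60 = -56$)
$R{\left(M,U \right)} = 14 - 56 M$ ($R{\left(M,U \right)} = - 56 M + 14 = 14 - 56 M$)
$-2261 + R{\left(-4,17 \right)} = -2261 + \left(14 - -224\right) = -2261 + \left(14 + 224\right) = -2261 + 238 = -2023$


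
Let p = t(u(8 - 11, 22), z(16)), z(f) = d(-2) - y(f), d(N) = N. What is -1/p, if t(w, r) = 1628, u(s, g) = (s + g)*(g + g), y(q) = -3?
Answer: -1/1628 ≈ -0.00061425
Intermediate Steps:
u(s, g) = 2*g*(g + s) (u(s, g) = (g + s)*(2*g) = 2*g*(g + s))
z(f) = 1 (z(f) = -2 - 1*(-3) = -2 + 3 = 1)
p = 1628
-1/p = -1/1628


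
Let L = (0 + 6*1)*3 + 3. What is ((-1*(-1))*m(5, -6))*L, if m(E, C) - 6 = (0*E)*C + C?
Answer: 0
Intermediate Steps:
m(E, C) = 6 + C (m(E, C) = 6 + ((0*E)*C + C) = 6 + (0*C + C) = 6 + (0 + C) = 6 + C)
L = 21 (L = (0 + 6)*3 + 3 = 6*3 + 3 = 18 + 3 = 21)
((-1*(-1))*m(5, -6))*L = ((-1*(-1))*(6 - 6))*21 = (1*0)*21 = 0*21 = 0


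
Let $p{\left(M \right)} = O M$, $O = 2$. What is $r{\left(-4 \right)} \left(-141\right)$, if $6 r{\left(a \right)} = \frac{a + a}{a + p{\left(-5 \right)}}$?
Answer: $- \frac{94}{7} \approx -13.429$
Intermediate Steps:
$p{\left(M \right)} = 2 M$
$r{\left(a \right)} = \frac{a}{3 \left(-10 + a\right)}$ ($r{\left(a \right)} = \frac{\left(a + a\right) \frac{1}{a + 2 \left(-5\right)}}{6} = \frac{2 a \frac{1}{a - 10}}{6} = \frac{2 a \frac{1}{-10 + a}}{6} = \frac{a}{3 \left(-10 + a\right)}$)
$r{\left(-4 \right)} \left(-141\right) = \frac{1}{3} \left(-4\right) \frac{1}{-10 - 4} \left(-141\right) = \frac{1}{3} \left(-4\right) \frac{1}{-14} \left(-141\right) = \frac{1}{3} \left(-4\right) \left(- \frac{1}{14}\right) \left(-141\right) = \frac{2}{21} \left(-141\right) = - \frac{94}{7}$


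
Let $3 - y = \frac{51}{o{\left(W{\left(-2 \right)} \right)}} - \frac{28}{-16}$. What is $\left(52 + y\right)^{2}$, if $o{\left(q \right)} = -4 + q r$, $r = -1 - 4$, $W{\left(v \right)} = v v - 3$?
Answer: $\frac{499849}{144} \approx 3471.2$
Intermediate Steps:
$W{\left(v \right)} = -3 + v^{2}$ ($W{\left(v \right)} = v^{2} - 3 = -3 + v^{2}$)
$r = -5$ ($r = -1 - 4 = -5$)
$o{\left(q \right)} = -4 - 5 q$ ($o{\left(q \right)} = -4 + q \left(-5\right) = -4 - 5 q$)
$y = \frac{83}{12}$ ($y = 3 - \left(\frac{51}{-4 - 5 \left(-3 + \left(-2\right)^{2}\right)} - \frac{28}{-16}\right) = 3 - \left(\frac{51}{-4 - 5 \left(-3 + 4\right)} - - \frac{7}{4}\right) = 3 - \left(\frac{51}{-4 - 5} + \frac{7}{4}\right) = 3 - \left(\frac{51}{-9} + \frac{7}{4}\right) = 3 - \left(51 \left(- \frac{1}{9}\right) + \frac{7}{4}\right) = 3 - \left(- \frac{17}{3} + \frac{7}{4}\right) = 3 - - \frac{47}{12} = 3 + \frac{47}{12} = \frac{83}{12} \approx 6.9167$)
$\left(52 + y\right)^{2} = \left(52 + \frac{83}{12}\right)^{2} = \left(\frac{707}{12}\right)^{2} = \frac{499849}{144}$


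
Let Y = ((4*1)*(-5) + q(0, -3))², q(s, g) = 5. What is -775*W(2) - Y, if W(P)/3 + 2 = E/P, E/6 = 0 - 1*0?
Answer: 4425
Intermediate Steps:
E = 0 (E = 6*(0 - 1*0) = 6*(0 + 0) = 6*0 = 0)
W(P) = -6 (W(P) = -6 + 3*(0/P) = -6 + 3*0 = -6 + 0 = -6)
Y = 225 (Y = ((4*1)*(-5) + 5)² = (4*(-5) + 5)² = (-20 + 5)² = (-15)² = 225)
-775*W(2) - Y = -775*(-6) - 1*225 = 4650 - 225 = 4425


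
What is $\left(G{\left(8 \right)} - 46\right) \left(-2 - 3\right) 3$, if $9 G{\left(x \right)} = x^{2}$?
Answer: $\frac{1750}{3} \approx 583.33$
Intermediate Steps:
$G{\left(x \right)} = \frac{x^{2}}{9}$
$\left(G{\left(8 \right)} - 46\right) \left(-2 - 3\right) 3 = \left(\frac{8^{2}}{9} - 46\right) \left(-2 - 3\right) 3 = \left(\frac{1}{9} \cdot 64 - 46\right) \left(\left(-5\right) 3\right) = \left(\frac{64}{9} - 46\right) \left(-15\right) = \left(- \frac{350}{9}\right) \left(-15\right) = \frac{1750}{3}$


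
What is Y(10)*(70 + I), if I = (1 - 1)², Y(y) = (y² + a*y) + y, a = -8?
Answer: 2100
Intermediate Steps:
Y(y) = y² - 7*y (Y(y) = (y² - 8*y) + y = y² - 7*y)
I = 0 (I = 0² = 0)
Y(10)*(70 + I) = (10*(-7 + 10))*(70 + 0) = (10*3)*70 = 30*70 = 2100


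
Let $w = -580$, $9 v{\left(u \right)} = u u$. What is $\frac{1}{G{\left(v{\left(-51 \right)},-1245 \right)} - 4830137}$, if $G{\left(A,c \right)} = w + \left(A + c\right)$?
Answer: $- \frac{1}{4831673} \approx -2.0697 \cdot 10^{-7}$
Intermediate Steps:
$v{\left(u \right)} = \frac{u^{2}}{9}$ ($v{\left(u \right)} = \frac{u u}{9} = \frac{u^{2}}{9}$)
$G{\left(A,c \right)} = -580 + A + c$ ($G{\left(A,c \right)} = -580 + \left(A + c\right) = -580 + A + c$)
$\frac{1}{G{\left(v{\left(-51 \right)},-1245 \right)} - 4830137} = \frac{1}{\left(-580 + \frac{\left(-51\right)^{2}}{9} - 1245\right) - 4830137} = \frac{1}{\left(-580 + \frac{1}{9} \cdot 2601 - 1245\right) - 4830137} = \frac{1}{\left(-580 + 289 - 1245\right) - 4830137} = \frac{1}{-1536 - 4830137} = \frac{1}{-4831673} = - \frac{1}{4831673}$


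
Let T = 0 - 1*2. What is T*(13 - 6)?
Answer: -14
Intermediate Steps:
T = -2 (T = 0 - 2 = -2)
T*(13 - 6) = -2*(13 - 6) = -2*7 = -14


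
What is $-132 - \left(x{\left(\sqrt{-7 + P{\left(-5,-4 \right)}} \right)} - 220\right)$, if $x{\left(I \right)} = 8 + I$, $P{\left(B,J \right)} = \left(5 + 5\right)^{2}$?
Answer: $80 - \sqrt{93} \approx 70.356$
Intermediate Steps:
$P{\left(B,J \right)} = 100$ ($P{\left(B,J \right)} = 10^{2} = 100$)
$-132 - \left(x{\left(\sqrt{-7 + P{\left(-5,-4 \right)}} \right)} - 220\right) = -132 - \left(\left(8 + \sqrt{-7 + 100}\right) - 220\right) = -132 - \left(\left(8 + \sqrt{93}\right) - 220\right) = -132 - \left(-212 + \sqrt{93}\right) = -132 + \left(212 - \sqrt{93}\right) = 80 - \sqrt{93}$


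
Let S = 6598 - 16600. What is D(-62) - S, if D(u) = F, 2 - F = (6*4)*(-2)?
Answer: 10052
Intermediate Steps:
S = -10002
F = 50 (F = 2 - 6*4*(-2) = 2 - 24*(-2) = 2 - 1*(-48) = 2 + 48 = 50)
D(u) = 50
D(-62) - S = 50 - 1*(-10002) = 50 + 10002 = 10052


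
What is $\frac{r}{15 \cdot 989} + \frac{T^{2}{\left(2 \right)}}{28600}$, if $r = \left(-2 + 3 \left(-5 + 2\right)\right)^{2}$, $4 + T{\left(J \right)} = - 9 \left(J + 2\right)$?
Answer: $\frac{135983}{2121405} \approx 0.0641$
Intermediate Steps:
$T{\left(J \right)} = -22 - 9 J$ ($T{\left(J \right)} = -4 - 9 \left(J + 2\right) = -4 - 9 \left(2 + J\right) = -4 - \left(18 + 9 J\right) = -22 - 9 J$)
$r = 121$ ($r = \left(-2 + 3 \left(-3\right)\right)^{2} = \left(-2 - 9\right)^{2} = \left(-11\right)^{2} = 121$)
$\frac{r}{15 \cdot 989} + \frac{T^{2}{\left(2 \right)}}{28600} = \frac{121}{15 \cdot 989} + \frac{\left(-22 - 18\right)^{2}}{28600} = \frac{121}{14835} + \left(-22 - 18\right)^{2} \cdot \frac{1}{28600} = 121 \cdot \frac{1}{14835} + \left(-40\right)^{2} \cdot \frac{1}{28600} = \frac{121}{14835} + 1600 \cdot \frac{1}{28600} = \frac{121}{14835} + \frac{8}{143} = \frac{135983}{2121405}$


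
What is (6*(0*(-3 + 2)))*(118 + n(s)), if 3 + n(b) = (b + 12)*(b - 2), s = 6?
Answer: 0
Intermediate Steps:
n(b) = -3 + (-2 + b)*(12 + b) (n(b) = -3 + (b + 12)*(b - 2) = -3 + (12 + b)*(-2 + b) = -3 + (-2 + b)*(12 + b))
(6*(0*(-3 + 2)))*(118 + n(s)) = (6*(0*(-3 + 2)))*(118 + (-27 + 6**2 + 10*6)) = (6*(0*(-1)))*(118 + (-27 + 36 + 60)) = (6*0)*(118 + 69) = 0*187 = 0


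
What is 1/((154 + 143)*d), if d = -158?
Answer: -1/46926 ≈ -2.1310e-5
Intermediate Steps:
1/((154 + 143)*d) = 1/((154 + 143)*(-158)) = 1/(297*(-158)) = 1/(-46926) = -1/46926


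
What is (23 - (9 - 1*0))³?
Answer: 2744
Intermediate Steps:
(23 - (9 - 1*0))³ = (23 - (9 + 0))³ = (23 - 1*9)³ = (23 - 9)³ = 14³ = 2744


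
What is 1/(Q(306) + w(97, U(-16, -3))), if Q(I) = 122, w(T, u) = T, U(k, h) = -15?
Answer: 1/219 ≈ 0.0045662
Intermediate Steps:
1/(Q(306) + w(97, U(-16, -3))) = 1/(122 + 97) = 1/219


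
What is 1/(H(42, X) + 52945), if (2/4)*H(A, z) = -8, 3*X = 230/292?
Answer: 1/52929 ≈ 1.8893e-5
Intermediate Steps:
X = 115/438 (X = (230/292)/3 = (230*(1/292))/3 = (⅓)*(115/146) = 115/438 ≈ 0.26256)
H(A, z) = -16 (H(A, z) = 2*(-8) = -16)
1/(H(42, X) + 52945) = 1/(-16 + 52945) = 1/52929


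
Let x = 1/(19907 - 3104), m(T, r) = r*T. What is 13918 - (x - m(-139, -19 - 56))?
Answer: 409035428/16803 ≈ 24343.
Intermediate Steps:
m(T, r) = T*r
x = 1/16803 ≈ 5.9513e-5
13918 - (x - m(-139, -19 - 56)) = 13918 - (1/16803 - (-139)*(-19 - 56)) = 13918 - (1/16803 - (-139)*(-75)) = 13918 - (1/16803 - 1*10425) = 13918 - (1/16803 - 10425) = 13918 - 1*(-175171274/16803) = 13918 + 175171274/16803 = 409035428/16803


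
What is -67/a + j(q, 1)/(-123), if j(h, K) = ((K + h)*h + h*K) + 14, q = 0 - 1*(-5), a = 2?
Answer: -8339/246 ≈ -33.898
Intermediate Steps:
q = 5 (q = 0 + 5 = 5)
j(h, K) = 14 + K*h + h*(K + h) (j(h, K) = (h*(K + h) + K*h) + 14 = (K*h + h*(K + h)) + 14 = 14 + K*h + h*(K + h))
-67/a + j(q, 1)/(-123) = -67/2 + (14 + 5² + 2*1*5)/(-123) = -67*½ + (14 + 25 + 10)*(-1/123) = -67/2 + 49*(-1/123) = -67/2 - 49/123 = -8339/246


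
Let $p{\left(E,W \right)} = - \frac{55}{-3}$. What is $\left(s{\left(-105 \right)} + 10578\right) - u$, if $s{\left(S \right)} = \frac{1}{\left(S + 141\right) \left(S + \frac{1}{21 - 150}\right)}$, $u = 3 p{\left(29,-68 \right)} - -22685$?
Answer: $- \frac{1976957467}{162552} \approx -12162.0$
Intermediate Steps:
$p{\left(E,W \right)} = \frac{55}{3}$ ($p{\left(E,W \right)} = \left(-55\right) \left(- \frac{1}{3}\right) = \frac{55}{3}$)
$u = 22740$ ($u = 3 \cdot \frac{55}{3} - -22685 = 55 + 22685 = 22740$)
$s{\left(S \right)} = \frac{1}{\left(141 + S\right) \left(- \frac{1}{129} + S\right)}$ ($s{\left(S \right)} = \frac{1}{\left(141 + S\right) \left(S + \frac{1}{-129}\right)} = \frac{1}{\left(141 + S\right) \left(S - \frac{1}{129}\right)} = \frac{1}{\left(141 + S\right) \left(- \frac{1}{129} + S\right)}$)
$\left(s{\left(-105 \right)} + 10578\right) - u = \left(\frac{129}{-141 + 129 \left(-105\right)^{2} + 18188 \left(-105\right)} + 10578\right) - 22740 = \left(\frac{129}{-141 + 129 \cdot 11025 - 1909740} + 10578\right) - 22740 = \left(\frac{129}{-141 + 1422225 - 1909740} + 10578\right) - 22740 = \left(\frac{129}{-487656} + 10578\right) - 22740 = \left(129 \left(- \frac{1}{487656}\right) + 10578\right) - 22740 = \left(- \frac{43}{162552} + 10578\right) - 22740 = \frac{1719475013}{162552} - 22740 = - \frac{1976957467}{162552}$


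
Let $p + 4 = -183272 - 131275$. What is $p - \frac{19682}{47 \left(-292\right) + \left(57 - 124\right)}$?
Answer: $- \frac{4337953159}{13791} \approx -3.1455 \cdot 10^{5}$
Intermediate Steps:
$p = -314551$ ($p = -4 - 314547 = -314551$)
$p - \frac{19682}{47 \left(-292\right) + \left(57 - 124\right)} = -314551 - \frac{19682}{47 \left(-292\right) + \left(57 - 124\right)} = -314551 - \frac{19682}{-13724 - 67} = -314551 - \frac{19682}{-13791} = -314551 - 19682 \left(- \frac{1}{13791}\right) = -314551 - - \frac{19682}{13791} = -314551 + \frac{19682}{13791} = - \frac{4337953159}{13791}$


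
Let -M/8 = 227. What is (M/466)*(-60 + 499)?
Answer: -398612/233 ≈ -1710.8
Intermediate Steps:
M = -1816 (M = -8*227 = -1816)
(M/466)*(-60 + 499) = (-1816/466)*(-60 + 499) = -1816*1/466*439 = -908/233*439 = -398612/233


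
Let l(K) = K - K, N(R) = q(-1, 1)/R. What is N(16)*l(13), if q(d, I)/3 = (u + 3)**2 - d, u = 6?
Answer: 0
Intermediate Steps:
q(d, I) = 243 - 3*d (q(d, I) = 3*((6 + 3)**2 - d) = 3*(9**2 - d) = 3*(81 - d) = 243 - 3*d)
N(R) = 246/R (N(R) = (243 - 3*(-1))/R = (243 + 3)/R = 246/R)
l(K) = 0
N(16)*l(13) = (246/16)*0 = (246*(1/16))*0 = (123/8)*0 = 0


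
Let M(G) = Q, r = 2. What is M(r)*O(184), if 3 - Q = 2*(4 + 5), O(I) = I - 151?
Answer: -495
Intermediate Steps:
O(I) = -151 + I
Q = -15 (Q = 3 - 2*(4 + 5) = 3 - 2*9 = 3 - 1*18 = 3 - 18 = -15)
M(G) = -15
M(r)*O(184) = -15*(-151 + 184) = -15*33 = -495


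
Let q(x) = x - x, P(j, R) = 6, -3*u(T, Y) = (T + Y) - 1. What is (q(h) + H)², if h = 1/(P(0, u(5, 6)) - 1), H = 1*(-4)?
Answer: 16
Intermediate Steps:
u(T, Y) = ⅓ - T/3 - Y/3 (u(T, Y) = -((T + Y) - 1)/3 = -(-1 + T + Y)/3 = ⅓ - T/3 - Y/3)
H = -4
h = ⅕ (h = 1/(6 - 1) = 1/5 = ⅕ ≈ 0.20000)
q(x) = 0
(q(h) + H)² = (0 - 4)² = (-4)² = 16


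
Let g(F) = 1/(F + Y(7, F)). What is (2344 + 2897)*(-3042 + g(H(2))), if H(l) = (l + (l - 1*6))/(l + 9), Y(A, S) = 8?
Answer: -1371050841/86 ≈ -1.5942e+7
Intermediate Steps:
H(l) = (-6 + 2*l)/(9 + l) (H(l) = (l + (l - 6))/(9 + l) = (l + (-6 + l))/(9 + l) = (-6 + 2*l)/(9 + l))
g(F) = 1/(8 + F) (g(F) = 1/(F + 8) = 1/(8 + F))
(2344 + 2897)*(-3042 + g(H(2))) = (2344 + 2897)*(-3042 + 1/(8 + 2*(-3 + 2)/(9 + 2))) = 5241*(-3042 + 1/(8 + 2*(-1)/11)) = 5241*(-3042 + 1/(8 + 2*(1/11)*(-1))) = 5241*(-3042 + 1/(8 - 2/11)) = 5241*(-3042 + 1/(86/11)) = 5241*(-3042 + 11/86) = 5241*(-261601/86) = -1371050841/86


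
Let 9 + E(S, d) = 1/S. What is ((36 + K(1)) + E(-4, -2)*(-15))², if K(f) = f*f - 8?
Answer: 450241/16 ≈ 28140.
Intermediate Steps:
E(S, d) = -9 + 1/S
K(f) = -8 + f² (K(f) = f² - 8 = -8 + f²)
((36 + K(1)) + E(-4, -2)*(-15))² = ((36 + (-8 + 1²)) + (-9 + 1/(-4))*(-15))² = ((36 + (-8 + 1)) + (-9 - ¼)*(-15))² = ((36 - 7) - 37/4*(-15))² = (29 + 555/4)² = (671/4)² = 450241/16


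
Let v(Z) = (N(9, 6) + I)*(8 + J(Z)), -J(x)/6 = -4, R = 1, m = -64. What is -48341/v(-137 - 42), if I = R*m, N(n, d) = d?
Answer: 48341/1856 ≈ 26.046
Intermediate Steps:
J(x) = 24 (J(x) = -6*(-4) = 24)
I = -64 (I = 1*(-64) = -64)
v(Z) = -1856 (v(Z) = (6 - 64)*(8 + 24) = -58*32 = -1856)
-48341/v(-137 - 42) = -48341/(-1856) = -48341*(-1/1856) = 48341/1856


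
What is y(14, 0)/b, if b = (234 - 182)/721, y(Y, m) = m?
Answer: 0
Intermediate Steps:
b = 52/721 (b = 52*(1/721) = 52/721 ≈ 0.072122)
y(14, 0)/b = 0/(52/721) = 0*(721/52) = 0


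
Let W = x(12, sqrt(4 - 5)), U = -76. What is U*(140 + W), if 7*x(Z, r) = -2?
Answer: -74328/7 ≈ -10618.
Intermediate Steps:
x(Z, r) = -2/7 (x(Z, r) = (1/7)*(-2) = -2/7)
W = -2/7 ≈ -0.28571
U*(140 + W) = -76*(140 - 2/7) = -76*978/7 = -74328/7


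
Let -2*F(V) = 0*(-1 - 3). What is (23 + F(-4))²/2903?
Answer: 529/2903 ≈ 0.18223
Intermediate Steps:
F(V) = 0 (F(V) = -0*(-1 - 3) = -0*(-4) = -½*0 = 0)
(23 + F(-4))²/2903 = (23 + 0)²/2903 = 23²*(1/2903) = 529*(1/2903) = 529/2903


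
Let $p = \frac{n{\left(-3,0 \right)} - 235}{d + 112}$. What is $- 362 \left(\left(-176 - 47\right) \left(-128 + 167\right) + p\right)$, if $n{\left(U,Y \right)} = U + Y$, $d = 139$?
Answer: $\frac{790312970}{251} \approx 3.1487 \cdot 10^{6}$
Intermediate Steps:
$p = - \frac{238}{251}$ ($p = \frac{\left(-3 + 0\right) - 235}{139 + 112} = \frac{-3 - 235}{251} = \left(-238\right) \frac{1}{251} = - \frac{238}{251} \approx -0.94821$)
$- 362 \left(\left(-176 - 47\right) \left(-128 + 167\right) + p\right) = - 362 \left(\left(-176 - 47\right) \left(-128 + 167\right) - \frac{238}{251}\right) = - 362 \left(\left(-223\right) 39 - \frac{238}{251}\right) = - 362 \left(-8697 - \frac{238}{251}\right) = \left(-362\right) \left(- \frac{2183185}{251}\right) = \frac{790312970}{251}$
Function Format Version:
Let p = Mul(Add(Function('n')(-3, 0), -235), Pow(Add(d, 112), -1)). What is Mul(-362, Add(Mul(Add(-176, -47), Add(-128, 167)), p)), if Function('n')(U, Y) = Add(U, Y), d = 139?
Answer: Rational(790312970, 251) ≈ 3.1487e+6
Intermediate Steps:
p = Rational(-238, 251) (p = Mul(Add(Add(-3, 0), -235), Pow(Add(139, 112), -1)) = Mul(Add(-3, -235), Pow(251, -1)) = Mul(-238, Rational(1, 251)) = Rational(-238, 251) ≈ -0.94821)
Mul(-362, Add(Mul(Add(-176, -47), Add(-128, 167)), p)) = Mul(-362, Add(Mul(Add(-176, -47), Add(-128, 167)), Rational(-238, 251))) = Mul(-362, Add(Mul(-223, 39), Rational(-238, 251))) = Mul(-362, Add(-8697, Rational(-238, 251))) = Mul(-362, Rational(-2183185, 251)) = Rational(790312970, 251)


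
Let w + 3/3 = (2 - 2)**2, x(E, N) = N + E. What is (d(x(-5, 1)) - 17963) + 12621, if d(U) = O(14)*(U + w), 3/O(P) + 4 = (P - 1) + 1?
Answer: -10687/2 ≈ -5343.5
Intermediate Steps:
x(E, N) = E + N
w = -1 (w = -1 + (2 - 2)**2 = -1 + 0**2 = -1 + 0 = -1)
O(P) = 3/(-4 + P) (O(P) = 3/(-4 + ((P - 1) + 1)) = 3/(-4 + ((-1 + P) + 1)) = 3/(-4 + P))
d(U) = -3/10 + 3*U/10 (d(U) = (3/(-4 + 14))*(U - 1) = (3/10)*(-1 + U) = (3*(1/10))*(-1 + U) = 3*(-1 + U)/10 = -3/10 + 3*U/10)
(d(x(-5, 1)) - 17963) + 12621 = ((-3/10 + 3*(-5 + 1)/10) - 17963) + 12621 = ((-3/10 + (3/10)*(-4)) - 17963) + 12621 = ((-3/10 - 6/5) - 17963) + 12621 = (-3/2 - 17963) + 12621 = -35929/2 + 12621 = -10687/2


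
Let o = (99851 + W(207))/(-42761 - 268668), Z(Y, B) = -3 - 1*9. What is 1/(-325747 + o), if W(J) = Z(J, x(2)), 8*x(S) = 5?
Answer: -311429/101447162302 ≈ -3.0699e-6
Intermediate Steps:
x(S) = 5/8 (x(S) = (1/8)*5 = 5/8)
Z(Y, B) = -12 (Z(Y, B) = -3 - 9 = -12)
W(J) = -12
o = -99839/311429 (o = (99851 - 12)/(-42761 - 268668) = 99839/(-311429) = 99839*(-1/311429) = -99839/311429 ≈ -0.32058)
1/(-325747 + o) = 1/(-325747 - 99839/311429) = 1/(-101447162302/311429) = -311429/101447162302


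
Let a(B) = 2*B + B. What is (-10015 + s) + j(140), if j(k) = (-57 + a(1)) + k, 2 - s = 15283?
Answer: -25210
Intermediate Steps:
s = -15281 (s = 2 - 1*15283 = 2 - 15283 = -15281)
a(B) = 3*B
j(k) = -54 + k (j(k) = (-57 + 3*1) + k = (-57 + 3) + k = -54 + k)
(-10015 + s) + j(140) = (-10015 - 15281) + (-54 + 140) = -25296 + 86 = -25210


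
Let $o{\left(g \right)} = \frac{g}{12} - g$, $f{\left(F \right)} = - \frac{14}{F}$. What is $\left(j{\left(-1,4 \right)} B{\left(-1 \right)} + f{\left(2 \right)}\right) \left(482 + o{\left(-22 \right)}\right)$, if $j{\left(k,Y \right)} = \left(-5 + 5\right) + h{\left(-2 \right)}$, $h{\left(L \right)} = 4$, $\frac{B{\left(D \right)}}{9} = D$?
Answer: $- \frac{129559}{6} \approx -21593.0$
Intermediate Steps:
$B{\left(D \right)} = 9 D$
$j{\left(k,Y \right)} = 4$ ($j{\left(k,Y \right)} = \left(-5 + 5\right) + 4 = 0 + 4 = 4$)
$o{\left(g \right)} = - \frac{11 g}{12}$ ($o{\left(g \right)} = g \frac{1}{12} - g = \frac{g}{12} - g = - \frac{11 g}{12}$)
$\left(j{\left(-1,4 \right)} B{\left(-1 \right)} + f{\left(2 \right)}\right) \left(482 + o{\left(-22 \right)}\right) = \left(4 \cdot 9 \left(-1\right) - \frac{14}{2}\right) \left(482 - - \frac{121}{6}\right) = \left(4 \left(-9\right) - 7\right) \left(482 + \frac{121}{6}\right) = \left(-36 - 7\right) \frac{3013}{6} = \left(-43\right) \frac{3013}{6} = - \frac{129559}{6}$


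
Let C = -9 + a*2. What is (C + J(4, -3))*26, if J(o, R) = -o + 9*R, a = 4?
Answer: -832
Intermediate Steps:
C = -1 (C = -9 + 4*2 = -9 + 8 = -1)
(C + J(4, -3))*26 = (-1 + (-1*4 + 9*(-3)))*26 = (-1 + (-4 - 27))*26 = (-1 - 31)*26 = -32*26 = -832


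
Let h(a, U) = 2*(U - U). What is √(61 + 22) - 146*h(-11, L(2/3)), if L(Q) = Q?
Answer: √83 ≈ 9.1104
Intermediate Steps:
h(a, U) = 0 (h(a, U) = 2*0 = 0)
√(61 + 22) - 146*h(-11, L(2/3)) = √(61 + 22) - 146*0 = √83 + 0 = √83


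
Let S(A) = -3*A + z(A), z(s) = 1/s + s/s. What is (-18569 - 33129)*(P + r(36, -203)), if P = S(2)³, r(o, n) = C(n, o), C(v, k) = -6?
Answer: 20084673/4 ≈ 5.0212e+6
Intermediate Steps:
z(s) = 1 + 1/s (z(s) = 1/s + 1 = 1 + 1/s)
r(o, n) = -6
S(A) = -3*A + (1 + A)/A
P = -729/8 (P = (1 + 1/2 - 3*2)³ = (1 + ½ - 6)³ = (-9/2)³ = -729/8 ≈ -91.125)
(-18569 - 33129)*(P + r(36, -203)) = (-18569 - 33129)*(-729/8 - 6) = -51698*(-777/8) = 20084673/4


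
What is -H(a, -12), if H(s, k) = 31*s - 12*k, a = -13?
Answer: 259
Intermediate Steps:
H(s, k) = -12*k + 31*s
-H(a, -12) = -(-12*(-12) + 31*(-13)) = -(144 - 403) = -1*(-259) = 259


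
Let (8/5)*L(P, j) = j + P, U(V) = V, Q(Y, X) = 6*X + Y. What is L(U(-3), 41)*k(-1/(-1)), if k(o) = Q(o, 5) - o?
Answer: 1425/2 ≈ 712.50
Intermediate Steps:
Q(Y, X) = Y + 6*X
L(P, j) = 5*P/8 + 5*j/8 (L(P, j) = 5*(j + P)/8 = 5*(P + j)/8 = 5*P/8 + 5*j/8)
k(o) = 30 (k(o) = (o + 6*5) - o = (o + 30) - o = (30 + o) - o = 30)
L(U(-3), 41)*k(-1/(-1)) = ((5/8)*(-3) + (5/8)*41)*30 = (-15/8 + 205/8)*30 = (95/4)*30 = 1425/2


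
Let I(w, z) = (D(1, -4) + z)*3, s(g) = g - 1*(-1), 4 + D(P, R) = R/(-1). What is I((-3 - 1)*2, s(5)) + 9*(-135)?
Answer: -1197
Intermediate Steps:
D(P, R) = -4 - R (D(P, R) = -4 + R/(-1) = -4 + R*(-1) = -4 - R)
s(g) = 1 + g (s(g) = g + 1 = 1 + g)
I(w, z) = 3*z (I(w, z) = ((-4 - 1*(-4)) + z)*3 = ((-4 + 4) + z)*3 = (0 + z)*3 = z*3 = 3*z)
I((-3 - 1)*2, s(5)) + 9*(-135) = 3*(1 + 5) + 9*(-135) = 3*6 - 1215 = 18 - 1215 = -1197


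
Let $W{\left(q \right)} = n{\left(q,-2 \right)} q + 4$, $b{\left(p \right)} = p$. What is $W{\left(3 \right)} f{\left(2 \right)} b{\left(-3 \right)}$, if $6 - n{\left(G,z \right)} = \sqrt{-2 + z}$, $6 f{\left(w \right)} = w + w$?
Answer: $-44 + 12 i \approx -44.0 + 12.0 i$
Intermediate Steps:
$f{\left(w \right)} = \frac{w}{3}$ ($f{\left(w \right)} = \frac{w + w}{6} = \frac{2 w}{6} = \frac{w}{3}$)
$n{\left(G,z \right)} = 6 - \sqrt{-2 + z}$
$W{\left(q \right)} = 4 + q \left(6 - 2 i\right)$ ($W{\left(q \right)} = \left(6 - \sqrt{-2 - 2}\right) q + 4 = \left(6 - \sqrt{-4}\right) q + 4 = \left(6 - 2 i\right) q + 4 = q \left(6 - 2 i\right) + 4 = 4 + q \left(6 - 2 i\right)$)
$W{\left(3 \right)} f{\left(2 \right)} b{\left(-3 \right)} = \left(4 + 2 \cdot 3 \left(3 - i\right)\right) \frac{1}{3} \cdot 2 \left(-3\right) = \left(4 + \left(18 - 6 i\right)\right) \frac{2}{3} \left(-3\right) = \left(22 - 6 i\right) \frac{2}{3} \left(-3\right) = \left(\frac{44}{3} - 4 i\right) \left(-3\right) = -44 + 12 i$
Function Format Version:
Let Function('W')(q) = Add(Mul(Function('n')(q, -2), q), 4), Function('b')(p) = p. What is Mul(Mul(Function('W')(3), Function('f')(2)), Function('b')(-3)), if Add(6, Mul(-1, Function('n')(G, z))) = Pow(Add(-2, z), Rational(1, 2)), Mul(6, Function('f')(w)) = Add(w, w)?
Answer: Add(-44, Mul(12, I)) ≈ Add(-44.000, Mul(12.000, I))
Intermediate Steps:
Function('f')(w) = Mul(Rational(1, 3), w) (Function('f')(w) = Mul(Rational(1, 6), Add(w, w)) = Mul(Rational(1, 6), Mul(2, w)) = Mul(Rational(1, 3), w))
Function('n')(G, z) = Add(6, Mul(-1, Pow(Add(-2, z), Rational(1, 2))))
Function('W')(q) = Add(4, Mul(q, Add(6, Mul(-2, I)))) (Function('W')(q) = Add(Mul(Add(6, Mul(-1, Pow(Add(-2, -2), Rational(1, 2)))), q), 4) = Add(Mul(Add(6, Mul(-1, Pow(-4, Rational(1, 2)))), q), 4) = Add(Mul(Add(6, Mul(-1, Mul(2, I))), q), 4) = Add(Mul(Add(6, Mul(-2, I)), q), 4) = Add(Mul(q, Add(6, Mul(-2, I))), 4) = Add(4, Mul(q, Add(6, Mul(-2, I)))))
Mul(Mul(Function('W')(3), Function('f')(2)), Function('b')(-3)) = Mul(Mul(Add(4, Mul(2, 3, Add(3, Mul(-1, I)))), Mul(Rational(1, 3), 2)), -3) = Mul(Mul(Add(4, Add(18, Mul(-6, I))), Rational(2, 3)), -3) = Mul(Mul(Add(22, Mul(-6, I)), Rational(2, 3)), -3) = Mul(Add(Rational(44, 3), Mul(-4, I)), -3) = Add(-44, Mul(12, I))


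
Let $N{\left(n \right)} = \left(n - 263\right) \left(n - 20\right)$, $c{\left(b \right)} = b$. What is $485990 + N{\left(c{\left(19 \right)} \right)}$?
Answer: $486234$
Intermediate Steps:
$N{\left(n \right)} = \left(-263 + n\right) \left(-20 + n\right)$
$485990 + N{\left(c{\left(19 \right)} \right)} = 485990 + \left(5260 + 19^{2} - 5377\right) = 485990 + \left(5260 + 361 - 5377\right) = 485990 + 244 = 486234$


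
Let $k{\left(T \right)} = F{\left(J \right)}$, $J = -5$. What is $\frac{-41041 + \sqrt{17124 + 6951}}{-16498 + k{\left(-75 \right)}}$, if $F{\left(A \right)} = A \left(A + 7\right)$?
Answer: $\frac{41041}{16508} - \frac{15 \sqrt{107}}{16508} \approx 2.4767$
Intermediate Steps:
$F{\left(A \right)} = A \left(7 + A\right)$
$k{\left(T \right)} = -10$ ($k{\left(T \right)} = - 5 \left(7 - 5\right) = \left(-5\right) 2 = -10$)
$\frac{-41041 + \sqrt{17124 + 6951}}{-16498 + k{\left(-75 \right)}} = \frac{-41041 + \sqrt{17124 + 6951}}{-16498 - 10} = \frac{-41041 + \sqrt{24075}}{-16508} = \left(-41041 + 15 \sqrt{107}\right) \left(- \frac{1}{16508}\right) = \frac{41041}{16508} - \frac{15 \sqrt{107}}{16508}$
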